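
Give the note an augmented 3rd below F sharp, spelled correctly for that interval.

F down a major third is Db, so the target letter is D.
From F#, an augmented third is 5 semitones down: Db.

Db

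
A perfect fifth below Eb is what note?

Ab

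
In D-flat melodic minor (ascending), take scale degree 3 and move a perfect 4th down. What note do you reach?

Scale degree 3 of Db melodic minor (ascending) is Fb.
A perfect fourth (5 semitones) below Fb lands on the letter C, giving Cb.

Cb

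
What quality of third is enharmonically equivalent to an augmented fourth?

doubly augmented

An augmented fourth spans 6 semitones.
A third spanning 6 semitones is doubly augmented (the major third is 4).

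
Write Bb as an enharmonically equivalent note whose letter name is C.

Cbb

Bb is pitch class 10. The letter C alone is pitch class 0.
To reach pitch class 10 from C requires an offset of -2 semitones, i.e. double flat: Cbb.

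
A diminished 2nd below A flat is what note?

A second below A lands on the letter G.
A diminished second spans 0 semitones, so Ab moves to pitch class 8. On the letter G that is G#.

G#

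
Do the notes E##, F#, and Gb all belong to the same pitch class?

Yes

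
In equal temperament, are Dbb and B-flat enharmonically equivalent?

No

Dbb is pitch class 0; Bb is pitch class 10.
The pitch classes differ (0 vs. 10), so they are not enharmonic equivalents.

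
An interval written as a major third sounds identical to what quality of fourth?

diminished

A major third spans 4 semitones.
A fourth spanning 4 semitones is diminished (the perfect fourth is 5).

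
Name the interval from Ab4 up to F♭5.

minor sixth

Counting letters A–B–C–D–E–F gives a sixth.
Ab→Fb = 8 semitones, 1 narrower than the major sixth (9), so minor.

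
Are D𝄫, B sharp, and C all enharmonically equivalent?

Dbb = pitch class 0 and B# = pitch class 0 and C = pitch class 0 — the same pitch class, so they are enharmonic equivalents.

Yes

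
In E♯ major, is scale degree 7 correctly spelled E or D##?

Each scale degree takes a distinct letter name. Degree 7 of a scale on E must use the letter D.
D## and E are enharmonically the same pitch, but only D## uses the letter D, so it is the correct spelling here.

D##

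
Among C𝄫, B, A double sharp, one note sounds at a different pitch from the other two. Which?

In 12-tone equal temperament, enharmonic equivalents share a pitch class. Cbb is pitch class 10; B is pitch class 11; A## is pitch class 11.
B and A## share pitch class 11, while Cbb is pitch class 10.

Cbb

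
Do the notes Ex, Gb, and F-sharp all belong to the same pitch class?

Yes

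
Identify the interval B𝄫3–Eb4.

augmented fourth

The letter names run B→E, a span of 3 letter steps, so the interval is some kind of fourth.
Bbb to Eb is 6 semitones. A perfect fourth is 5, so 6 makes it augmented.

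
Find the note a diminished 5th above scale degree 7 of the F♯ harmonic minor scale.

B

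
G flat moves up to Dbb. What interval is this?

diminished fifth

Counting letters G–A–B–C–D gives a fifth.
Gb→Dbb = 6 semitones, 1 narrower than the perfect fifth (7), so diminished.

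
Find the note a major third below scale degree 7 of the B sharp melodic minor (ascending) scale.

F##

Scale degree 7 of B# melodic minor (ascending) is A##.
A major third (4 semitones) below A## lands on the letter F, giving F##.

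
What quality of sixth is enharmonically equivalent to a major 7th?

doubly augmented

A major seventh spans 11 semitones.
A sixth spanning 11 semitones is doubly augmented (the major sixth is 9).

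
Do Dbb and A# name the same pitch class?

No

Dbb is pitch class 0; A# is pitch class 10.
The pitch classes differ (0 vs. 10), so they are not enharmonic equivalents.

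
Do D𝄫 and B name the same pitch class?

No

Two spellings are enharmonically equivalent only if they share a pitch class.
Here Dbb → 0, B → 11; 0 ≠ 11, so they are not.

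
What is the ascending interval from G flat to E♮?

augmented sixth

The letter names run G→E, a span of 5 letter steps, so the interval is some kind of sixth.
Gb to E is 10 semitones. A major sixth is 9, so 10 makes it augmented.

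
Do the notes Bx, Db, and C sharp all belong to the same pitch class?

B## is pitch class 1; Db is pitch class 1; C# is pitch class 1.
All spellings map to pitch class 1, so they are enharmonically equivalent.

Yes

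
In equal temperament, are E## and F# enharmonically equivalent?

Yes

E## = pitch class 6 and F# = pitch class 6 — the same pitch class, so they are enharmonic equivalents.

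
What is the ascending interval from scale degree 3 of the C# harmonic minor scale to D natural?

Scale degree 3 of C# harmonic minor is E.
E up to D: letters E→D make it a seventh; 10 semitones makes it minor.

minor seventh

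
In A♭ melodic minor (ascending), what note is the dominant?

Eb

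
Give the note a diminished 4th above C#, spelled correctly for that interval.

C up a perfect fourth is F, so the target letter is F.
From C#, a diminished fourth is 4 semitones up: F.

F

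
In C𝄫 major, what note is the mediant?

Ebb

The Cbb major scale runs Cbb Dbb Ebb Fbb Gbb Abb Bbb.
Degree 3 is Ebb.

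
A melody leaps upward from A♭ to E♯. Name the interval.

doubly augmented fifth

The letter names run A→E, a span of 4 letter steps, so the interval is some kind of fifth.
Ab to E# is 9 semitones. A perfect fifth is 7, so 9 makes it doubly augmented.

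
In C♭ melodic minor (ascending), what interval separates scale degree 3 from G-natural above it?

Scale degree 3 of Cb melodic minor (ascending) is Ebb.
Ebb up to G: letters E→G make it a third; 5 semitones makes it augmented.

augmented third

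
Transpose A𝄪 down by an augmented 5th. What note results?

A fifth below A lands on the letter D.
An augmented fifth spans 8 semitones, so A## moves to pitch class 3. On the letter D that is D#.

D#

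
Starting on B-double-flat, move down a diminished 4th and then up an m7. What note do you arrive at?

Eb

A diminished fourth down from Bbb is F (letter F, 4 semitones down).
A minor seventh up from F is Eb (letter E, 10 semitones up).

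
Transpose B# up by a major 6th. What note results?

G##

A sixth above B lands on the letter G.
A major sixth spans 9 semitones, so B# moves to pitch class 9. On the letter G that is G##.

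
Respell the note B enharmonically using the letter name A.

A##

B is pitch class 11. The letter A alone is pitch class 9.
To reach pitch class 11 from A requires an offset of +2 semitones, i.e. double sharp: A##.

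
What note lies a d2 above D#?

A second above D lands on the letter E.
A diminished second spans 0 semitones, so D# moves to pitch class 3. On the letter E that is Eb.

Eb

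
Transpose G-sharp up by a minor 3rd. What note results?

G up a major third is B, so the target letter is B.
From G#, a minor third is 3 semitones up: B.

B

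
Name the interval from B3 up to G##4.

Counting letters B–C–D–E–F–G gives a sixth.
B→G## = 10 semitones, 1 wider than the major sixth (9), so augmented.

augmented sixth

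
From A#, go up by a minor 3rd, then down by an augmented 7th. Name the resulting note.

A minor third up from A# is C# (letter C, 3 semitones up).
An augmented seventh down from C# is Db (letter D, 12 semitones down).

Db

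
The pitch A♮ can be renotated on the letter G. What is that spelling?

G##

A is pitch class 9. The letter G alone is pitch class 7.
To reach pitch class 9 from G requires an offset of +2 semitones, i.e. double sharp: G##.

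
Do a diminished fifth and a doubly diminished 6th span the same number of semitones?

Yes

A diminished fifth spans 6 semitones; a doubly diminished sixth spans 6.
They are enharmonically equivalent.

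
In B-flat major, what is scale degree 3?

D

The Bb major scale runs Bb C D Eb F G A.
Degree 3 is D.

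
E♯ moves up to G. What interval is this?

diminished third

The letter names run E→G, a span of 2 letter steps, so the interval is some kind of third.
E# to G is 2 semitones. A major third is 4, so 2 makes it diminished.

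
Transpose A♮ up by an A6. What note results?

A up a major sixth is F#, so the target letter is F.
From A, an augmented sixth is 10 semitones up: F##.

F##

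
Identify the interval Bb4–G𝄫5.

The letter names run B→G, a span of 5 letter steps, so the interval is some kind of sixth.
Bb to Gbb is 7 semitones. A major sixth is 9, so 7 makes it diminished.

diminished sixth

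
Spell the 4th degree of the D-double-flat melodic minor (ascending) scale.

Gbb

The Dbb melodic minor (ascending) scale runs Dbb Ebb Fbb Gbb Abb Bbb Cb.
Degree 4 is Gbb.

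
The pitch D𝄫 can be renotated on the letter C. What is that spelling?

Dbb is pitch class 0. The letter C alone is pitch class 0.
Pitch class 0 on C needs no accidental: C.

C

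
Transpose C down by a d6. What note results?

A sixth below C lands on the letter E.
A diminished sixth spans 7 semitones, so C moves to pitch class 5. On the letter E that is E#.

E#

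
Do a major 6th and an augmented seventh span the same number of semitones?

A major sixth spans 9 semitones; an augmented seventh spans 12.
The spans differ, so they are not enharmonic equivalents.

No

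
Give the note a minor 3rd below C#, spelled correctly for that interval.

A third below C lands on the letter A.
A minor third spans 3 semitones, so C# moves to pitch class 10. On the letter A that is A#.

A#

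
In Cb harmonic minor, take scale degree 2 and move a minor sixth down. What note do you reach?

Scale degree 2 of Cb harmonic minor is Db.
A minor sixth (8 semitones) below Db lands on the letter F, giving F.

F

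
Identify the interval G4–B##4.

doubly augmented third

Counting letters G–A–B gives a third.
G→B## = 6 semitones, 2 wider than the major third (4), so doubly augmented.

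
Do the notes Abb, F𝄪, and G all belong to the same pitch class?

Yes

Abb is pitch class 7; F## is pitch class 7; G is pitch class 7.
All spellings map to pitch class 7, so they are enharmonically equivalent.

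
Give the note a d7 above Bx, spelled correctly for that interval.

A seventh above B lands on the letter A.
A diminished seventh spans 9 semitones, so B## moves to pitch class 10. On the letter A that is A#.

A#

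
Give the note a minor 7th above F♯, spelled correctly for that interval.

E

F up a major seventh is E, so the target letter is E.
From F#, a minor seventh is 10 semitones up: E.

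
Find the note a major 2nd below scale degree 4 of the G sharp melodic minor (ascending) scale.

B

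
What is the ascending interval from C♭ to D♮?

augmented second

Counting letters C–D gives a second.
Cb→D = 3 semitones, 1 wider than the major second (2), so augmented.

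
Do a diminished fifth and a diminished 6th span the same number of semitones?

No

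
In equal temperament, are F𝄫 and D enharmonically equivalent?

No

Two spellings are enharmonically equivalent only if they share a pitch class.
Here Fbb → 3, D → 2; 2 ≠ 3, so they are not.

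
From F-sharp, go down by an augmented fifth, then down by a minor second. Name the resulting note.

A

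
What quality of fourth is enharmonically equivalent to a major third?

A major third spans 4 semitones.
A fourth spanning 4 semitones is diminished (the perfect fourth is 5).

diminished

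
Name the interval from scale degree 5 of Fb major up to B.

Scale degree 5 of Fb major is Cb.
Cb up to B: letters C→B make it a seventh; 12 semitones makes it augmented.

augmented seventh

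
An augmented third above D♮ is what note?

F##

A third above D lands on the letter F.
An augmented third spans 5 semitones, so D moves to pitch class 7. On the letter F that is F##.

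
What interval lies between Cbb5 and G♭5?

augmented fifth

Counting letters C–D–E–F–G gives a fifth.
Cbb→Gb = 8 semitones, 1 wider than the perfect fifth (7), so augmented.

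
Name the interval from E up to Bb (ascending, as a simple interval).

diminished fifth

The letter names run E→B, a span of 4 letter steps, so the interval is some kind of fifth.
E to Bb is 6 semitones. A perfect fifth is 7, so 6 makes it diminished.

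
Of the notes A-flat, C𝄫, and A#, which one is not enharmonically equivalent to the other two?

Ab

In 12-tone equal temperament, enharmonic equivalents share a pitch class. Ab is pitch class 8; Cbb is pitch class 10; A# is pitch class 10.
Cbb and A# share pitch class 10, while Ab is pitch class 8.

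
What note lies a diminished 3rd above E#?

G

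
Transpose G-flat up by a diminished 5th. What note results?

Dbb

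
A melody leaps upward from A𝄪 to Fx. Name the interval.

minor sixth

Counting letters A–B–C–D–E–F gives a sixth.
A##→F## = 8 semitones, 1 narrower than the major sixth (9), so minor.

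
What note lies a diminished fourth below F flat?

A fourth below F lands on the letter C.
A diminished fourth spans 4 semitones, so Fb moves to pitch class 0. On the letter C that is C.

C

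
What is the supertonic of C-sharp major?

D#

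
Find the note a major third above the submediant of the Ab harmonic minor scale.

The submediant of Ab harmonic minor is Fb.
A major third (4 semitones) above Fb lands on the letter A, giving Ab.

Ab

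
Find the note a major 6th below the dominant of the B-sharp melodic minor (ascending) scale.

The dominant of B# melodic minor (ascending) is F##.
A major sixth (9 semitones) below F## lands on the letter A, giving A#.

A#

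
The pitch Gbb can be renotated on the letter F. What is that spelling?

Plain F sits at the same pitch as Gbb, so on the letter F the same pitch needs a natural: F.

F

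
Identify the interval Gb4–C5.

augmented fourth

Counting letters G–A–B–C gives a fourth.
Gb→C = 6 semitones, 1 wider than the perfect fourth (5), so augmented.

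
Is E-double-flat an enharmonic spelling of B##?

No

Two spellings are enharmonically equivalent only if they share a pitch class.
Here Ebb → 2, B## → 1; 1 ≠ 2, so they are not.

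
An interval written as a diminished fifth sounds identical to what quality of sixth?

A diminished fifth spans 6 semitones.
A sixth spanning 6 semitones is doubly diminished (the major sixth is 9).

doubly diminished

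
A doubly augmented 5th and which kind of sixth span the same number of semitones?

A doubly augmented fifth spans 9 semitones.
A sixth spanning 9 semitones is major (the major sixth is 9).

major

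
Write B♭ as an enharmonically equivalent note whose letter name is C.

Cbb

Plain C sits 2 semitones above Bb, so on the letter C the same pitch needs a double flat: Cbb.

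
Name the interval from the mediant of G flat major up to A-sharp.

augmented seventh

The mediant of Gb major is Bb.
Bb up to A#: letters B→A make it a seventh; 12 semitones makes it augmented.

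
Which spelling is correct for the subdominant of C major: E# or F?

F

Each scale degree takes a distinct letter name. Degree 4 of a scale on C must use the letter F.
F and E# are enharmonically the same pitch, but only F uses the letter F, so it is the correct spelling here.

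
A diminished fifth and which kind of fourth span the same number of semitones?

augmented

A diminished fifth spans 6 semitones.
A fourth spanning 6 semitones is augmented (the perfect fourth is 5).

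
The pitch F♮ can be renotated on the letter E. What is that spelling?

E#

F is pitch class 5. The letter E alone is pitch class 4.
To reach pitch class 5 from E requires an offset of +1 semitone, i.e. sharp: E#.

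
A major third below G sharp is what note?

G down a major third is Eb, so the target letter is E.
From G#, a major third is 4 semitones down: E.

E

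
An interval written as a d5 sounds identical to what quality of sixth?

A diminished fifth spans 6 semitones.
A sixth spanning 6 semitones is doubly diminished (the major sixth is 9).

doubly diminished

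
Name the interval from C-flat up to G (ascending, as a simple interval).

augmented fifth

Counting letters C–D–E–F–G gives a fifth.
Cb→G = 8 semitones, 1 wider than the perfect fifth (7), so augmented.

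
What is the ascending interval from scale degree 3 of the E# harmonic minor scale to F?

Scale degree 3 of E# harmonic minor is G#.
G# up to F: letters G→F make it a seventh; 9 semitones makes it diminished.

diminished seventh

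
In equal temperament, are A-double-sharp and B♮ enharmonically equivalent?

Yes

A## is pitch class 11; B is pitch class 11.
All spellings map to pitch class 11, so they are enharmonically equivalent.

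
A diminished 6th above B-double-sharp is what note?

A sixth above B lands on the letter G.
A diminished sixth spans 7 semitones, so B## moves to pitch class 8. On the letter G that is G#.

G#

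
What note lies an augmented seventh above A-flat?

G#

A seventh above A lands on the letter G.
An augmented seventh spans 12 semitones, so Ab moves to pitch class 8. On the letter G that is G#.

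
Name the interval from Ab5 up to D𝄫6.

diminished fourth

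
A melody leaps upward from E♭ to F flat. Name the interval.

minor second

The letter names run E→F, a span of 1 letter step, so the interval is some kind of second.
Eb to Fb is 1 semitone. A major second is 2, so 1 makes it minor.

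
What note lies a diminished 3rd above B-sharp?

A third above B lands on the letter D.
A diminished third spans 2 semitones, so B# moves to pitch class 2. On the letter D that is D.

D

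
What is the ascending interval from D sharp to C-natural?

diminished seventh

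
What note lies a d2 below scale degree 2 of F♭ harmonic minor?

Scale degree 2 of Fb harmonic minor is Gb.
A diminished second (0 semitones) below Gb lands on the letter F, giving F#.

F#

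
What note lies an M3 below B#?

G#

B down a major third is G, so the target letter is G.
From B#, a major third is 4 semitones down: G#.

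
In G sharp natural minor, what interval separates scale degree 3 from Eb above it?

Scale degree 3 of G# natural minor is B.
B up to Eb: letters B→E make it a fourth; 4 semitones makes it diminished.

diminished fourth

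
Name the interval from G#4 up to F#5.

The letter names run G→F, a span of 6 letter steps, so the interval is some kind of seventh.
G# to F# is 10 semitones. A major seventh is 11, so 10 makes it minor.

minor seventh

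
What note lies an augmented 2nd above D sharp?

A second above D lands on the letter E.
An augmented second spans 3 semitones, so D# moves to pitch class 6. On the letter E that is E##.

E##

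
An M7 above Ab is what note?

A seventh above A lands on the letter G.
A major seventh spans 11 semitones, so Ab moves to pitch class 7. On the letter G that is G.

G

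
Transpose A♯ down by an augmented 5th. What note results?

A down a perfect fifth is D, so the target letter is D.
From A#, an augmented fifth is 8 semitones down: D.

D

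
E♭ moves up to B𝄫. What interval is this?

diminished fifth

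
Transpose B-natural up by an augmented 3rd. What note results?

D##

A third above B lands on the letter D.
An augmented third spans 5 semitones, so B moves to pitch class 4. On the letter D that is D##.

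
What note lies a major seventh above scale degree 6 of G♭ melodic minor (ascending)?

D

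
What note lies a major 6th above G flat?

Eb

A sixth above G lands on the letter E.
A major sixth spans 9 semitones, so Gb moves to pitch class 3. On the letter E that is Eb.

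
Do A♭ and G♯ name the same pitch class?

Yes

Ab = pitch class 8 and G# = pitch class 8 — the same pitch class, so they are enharmonic equivalents.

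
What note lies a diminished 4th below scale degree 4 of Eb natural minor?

Scale degree 4 of Eb natural minor is Ab.
A diminished fourth (4 semitones) below Ab lands on the letter E, giving E.

E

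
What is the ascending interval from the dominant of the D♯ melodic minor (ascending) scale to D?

The dominant of D# melodic minor (ascending) is A#.
A# up to D: letters A→D make it a fourth; 4 semitones makes it diminished.

diminished fourth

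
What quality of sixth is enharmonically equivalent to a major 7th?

doubly augmented

A major seventh spans 11 semitones.
A sixth spanning 11 semitones is doubly augmented (the major sixth is 9).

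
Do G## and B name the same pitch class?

G## is pitch class 9; B is pitch class 11.
The pitch classes differ (9 vs. 11), so they are not enharmonic equivalents.

No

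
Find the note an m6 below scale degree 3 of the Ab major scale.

E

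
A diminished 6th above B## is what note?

G#

B up a major sixth is G#, so the target letter is G.
From B##, a diminished sixth is 7 semitones up: G#.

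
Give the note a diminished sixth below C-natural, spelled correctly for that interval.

E#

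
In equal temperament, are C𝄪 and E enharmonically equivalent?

Two spellings are enharmonically equivalent only if they share a pitch class.
Here C## → 2, E → 4; 2 ≠ 4, so they are not.

No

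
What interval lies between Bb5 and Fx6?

doubly augmented fifth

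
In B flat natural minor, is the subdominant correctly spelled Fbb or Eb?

Eb

Each scale degree takes a distinct letter name. Degree 4 of a scale on B must use the letter E.
Eb and Fbb are enharmonically the same pitch, but only Eb uses the letter E, so it is the correct spelling here.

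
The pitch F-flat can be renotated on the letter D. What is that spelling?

D##

Plain D sits 2 semitones below Fb, so on the letter D the same pitch needs a double sharp: D##.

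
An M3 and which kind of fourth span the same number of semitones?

A major third spans 4 semitones.
A fourth spanning 4 semitones is diminished (the perfect fourth is 5).

diminished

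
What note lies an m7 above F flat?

F up a major seventh is E, so the target letter is E.
From Fb, a minor seventh is 10 semitones up: Ebb.

Ebb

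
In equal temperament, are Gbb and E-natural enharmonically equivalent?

No

Two spellings are enharmonically equivalent only if they share a pitch class.
Here Gbb → 5, E → 4; 4 ≠ 5, so they are not.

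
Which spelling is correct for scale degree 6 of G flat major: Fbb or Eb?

Eb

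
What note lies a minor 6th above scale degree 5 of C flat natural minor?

Ebb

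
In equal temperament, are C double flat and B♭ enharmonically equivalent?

Cbb = pitch class 10 and Bb = pitch class 10 — the same pitch class, so they are enharmonic equivalents.

Yes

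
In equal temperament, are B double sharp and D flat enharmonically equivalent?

Yes

B## = pitch class 1 and Db = pitch class 1 — the same pitch class, so they are enharmonic equivalents.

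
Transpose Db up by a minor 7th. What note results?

D up a major seventh is C#, so the target letter is C.
From Db, a minor seventh is 10 semitones up: Cb.

Cb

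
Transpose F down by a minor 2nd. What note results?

E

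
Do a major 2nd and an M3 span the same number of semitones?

A major second spans 2 semitones; a major third spans 4.
The spans differ, so they are not enharmonic equivalents.

No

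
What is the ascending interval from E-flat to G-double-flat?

Counting letters E–F–G gives a third.
Eb→Gbb = 2 semitones, 2 narrower than the major third (4), so diminished.

diminished third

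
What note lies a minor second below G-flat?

F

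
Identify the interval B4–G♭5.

Counting letters B–C–D–E–F–G gives a sixth.
B→Gb = 7 semitones, 2 narrower than the major sixth (9), so diminished.

diminished sixth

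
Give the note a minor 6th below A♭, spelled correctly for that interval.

C

A sixth below A lands on the letter C.
A minor sixth spans 8 semitones, so Ab moves to pitch class 0. On the letter C that is C.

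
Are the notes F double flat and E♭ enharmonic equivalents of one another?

Yes

Fbb = pitch class 3 and Eb = pitch class 3 — the same pitch class, so they are enharmonic equivalents.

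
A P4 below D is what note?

A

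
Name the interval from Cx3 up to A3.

diminished sixth

Counting letters C–D–E–F–G–A gives a sixth.
C##→A = 7 semitones, 2 narrower than the major sixth (9), so diminished.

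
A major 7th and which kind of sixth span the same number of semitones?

doubly augmented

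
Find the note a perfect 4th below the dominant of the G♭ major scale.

The dominant of Gb major is Db.
A perfect fourth (5 semitones) below Db lands on the letter A, giving Ab.

Ab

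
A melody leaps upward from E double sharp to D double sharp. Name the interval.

minor seventh

Counting letters E–F–G–A–B–C–D gives a seventh.
E##→D## = 10 semitones, 1 narrower than the major seventh (11), so minor.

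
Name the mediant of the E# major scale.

Degree 3 takes the letter 2 steps above E, which is G.
In major, degree 3 sits 4 semitones above the tonic. E# + 4 semitones is pitch class 9, spelled on G as G##.

G##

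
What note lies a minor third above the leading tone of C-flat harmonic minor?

Db

The leading tone of Cb harmonic minor is Bb.
A minor third (3 semitones) above Bb lands on the letter D, giving Db.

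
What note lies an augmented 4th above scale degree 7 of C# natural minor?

E#

Scale degree 7 of C# natural minor is B.
An augmented fourth (6 semitones) above B lands on the letter E, giving E#.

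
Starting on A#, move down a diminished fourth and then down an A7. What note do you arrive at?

A diminished fourth down from A# is E## (letter E, 4 semitones down).
An augmented seventh down from E## is F# (letter F, 12 semitones down).

F#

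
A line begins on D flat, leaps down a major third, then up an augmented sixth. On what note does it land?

G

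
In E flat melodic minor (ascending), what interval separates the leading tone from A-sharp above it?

The leading tone of Eb melodic minor (ascending) is D.
D up to A#: letters D→A make it a fifth; 8 semitones makes it augmented.

augmented fifth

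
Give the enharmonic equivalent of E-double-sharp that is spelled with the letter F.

F#

E## is pitch class 6. The letter F alone is pitch class 5.
To reach pitch class 6 from F requires an offset of +1 semitone, i.e. sharp: F#.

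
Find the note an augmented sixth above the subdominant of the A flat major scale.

The subdominant of Ab major is Db.
An augmented sixth (10 semitones) above Db lands on the letter B, giving B.

B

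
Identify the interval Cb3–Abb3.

Counting letters C–D–E–F–G–A gives a sixth.
Cb→Abb = 8 semitones, 1 narrower than the major sixth (9), so minor.

minor sixth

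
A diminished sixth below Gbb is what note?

G down a major sixth is Bb, so the target letter is B.
From Gbb, a diminished sixth is 7 semitones down: Bb.

Bb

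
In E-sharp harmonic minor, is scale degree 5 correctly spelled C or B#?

Each scale degree takes a distinct letter name. Degree 5 of a scale on E must use the letter B.
B# and C are enharmonically the same pitch, but only B# uses the letter B, so it is the correct spelling here.

B#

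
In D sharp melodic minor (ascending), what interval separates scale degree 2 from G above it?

diminished third

Scale degree 2 of D# melodic minor (ascending) is E#.
E# up to G: letters E→G make it a third; 2 semitones makes it diminished.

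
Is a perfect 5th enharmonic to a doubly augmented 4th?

A perfect fifth spans 7 semitones; a doubly augmented fourth spans 7.
They are enharmonically equivalent.

Yes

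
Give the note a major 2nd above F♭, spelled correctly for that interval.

Gb

A second above F lands on the letter G.
A major second spans 2 semitones, so Fb moves to pitch class 6. On the letter G that is Gb.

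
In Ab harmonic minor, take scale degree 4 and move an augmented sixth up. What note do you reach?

B

Scale degree 4 of Ab harmonic minor is Db.
An augmented sixth (10 semitones) above Db lands on the letter B, giving B.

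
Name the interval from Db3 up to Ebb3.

minor second

The letter names run D→E, a span of 1 letter step, so the interval is some kind of second.
Db to Ebb is 1 semitone. A major second is 2, so 1 makes it minor.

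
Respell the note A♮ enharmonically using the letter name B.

Bbb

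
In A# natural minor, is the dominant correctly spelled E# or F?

E#

Each scale degree takes a distinct letter name. Degree 5 of a scale on A must use the letter E.
E# and F are enharmonically the same pitch, but only E# uses the letter E, so it is the correct spelling here.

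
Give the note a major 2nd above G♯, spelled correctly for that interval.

A second above G lands on the letter A.
A major second spans 2 semitones, so G# moves to pitch class 10. On the letter A that is A#.

A#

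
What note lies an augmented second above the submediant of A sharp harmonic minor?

G##

The submediant of A# harmonic minor is F#.
An augmented second (3 semitones) above F# lands on the letter G, giving G##.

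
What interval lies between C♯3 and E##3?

augmented third

Counting letters C–D–E gives a third.
C#→E## = 5 semitones, 1 wider than the major third (4), so augmented.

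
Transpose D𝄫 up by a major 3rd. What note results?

A third above D lands on the letter F.
A major third spans 4 semitones, so Dbb moves to pitch class 4. On the letter F that is Fb.

Fb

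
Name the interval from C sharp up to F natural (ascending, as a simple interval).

diminished fourth

The letter names run C→F, a span of 3 letter steps, so the interval is some kind of fourth.
C# to F is 4 semitones. A perfect fourth is 5, so 4 makes it diminished.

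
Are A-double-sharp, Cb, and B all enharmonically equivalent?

Yes

A## = pitch class 11 and Cb = pitch class 11 and B = pitch class 11 — the same pitch class, so they are enharmonic equivalents.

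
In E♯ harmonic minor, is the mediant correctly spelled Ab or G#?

Each scale degree takes a distinct letter name. Degree 3 of a scale on E must use the letter G.
G# and Ab are enharmonically the same pitch, but only G# uses the letter G, so it is the correct spelling here.

G#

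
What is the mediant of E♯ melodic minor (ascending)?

G#

Degree 3 takes the letter 2 steps above E, which is G.
In melodic minor (ascending), degree 3 sits 3 semitones above the tonic. E# + 3 semitones is pitch class 8, spelled on G as G#.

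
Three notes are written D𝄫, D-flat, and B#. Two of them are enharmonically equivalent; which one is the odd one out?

In 12-tone equal temperament, enharmonic equivalents share a pitch class. Dbb is pitch class 0; Db is pitch class 1; B# is pitch class 0.
Dbb and B# share pitch class 0, while Db is pitch class 1.

Db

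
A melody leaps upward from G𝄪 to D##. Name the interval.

Counting letters G–A–B–C–D gives a fifth.
G##→D## = 7 semitones, exactly the perfect fifth.

perfect fifth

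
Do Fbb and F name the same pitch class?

No

Two spellings are enharmonically equivalent only if they share a pitch class.
Here Fbb → 3, F → 5; 3 ≠ 5, so they are not.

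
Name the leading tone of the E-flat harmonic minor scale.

The Eb harmonic minor scale runs Eb F Gb Ab Bb Cb D.
Degree 7 is D.

D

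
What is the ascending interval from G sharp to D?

Counting letters G–A–B–C–D gives a fifth.
G#→D = 6 semitones, 1 narrower than the perfect fifth (7), so diminished.

diminished fifth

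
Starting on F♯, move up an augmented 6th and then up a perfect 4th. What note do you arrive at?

An augmented sixth up from F# is D## (letter D, 10 semitones up).
A perfect fourth up from D## is G## (letter G, 5 semitones up).

G##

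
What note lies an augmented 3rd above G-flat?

G up a major third is B, so the target letter is B.
From Gb, an augmented third is 5 semitones up: B.

B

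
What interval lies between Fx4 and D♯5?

The letter names run F→D, a span of 5 letter steps, so the interval is some kind of sixth.
F## to D# is 8 semitones. A major sixth is 9, so 8 makes it minor.

minor sixth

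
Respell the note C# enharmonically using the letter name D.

Plain D sits 1 semitone above C#, so on the letter D the same pitch needs a flat: Db.

Db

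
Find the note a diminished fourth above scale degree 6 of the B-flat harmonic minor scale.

Scale degree 6 of Bb harmonic minor is Gb.
A diminished fourth (4 semitones) above Gb lands on the letter C, giving Cbb.

Cbb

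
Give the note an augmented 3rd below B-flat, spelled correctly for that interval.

B down a major third is G, so the target letter is G.
From Bb, an augmented third is 5 semitones down: Gbb.

Gbb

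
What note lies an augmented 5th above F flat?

C

A fifth above F lands on the letter C.
An augmented fifth spans 8 semitones, so Fb moves to pitch class 0. On the letter C that is C.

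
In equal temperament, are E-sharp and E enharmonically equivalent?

Two spellings are enharmonically equivalent only if they share a pitch class.
Here E# → 5, E → 4; 4 ≠ 5, so they are not.

No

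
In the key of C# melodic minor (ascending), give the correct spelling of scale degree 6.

The C# melodic minor (ascending) scale runs C# D# E F# G# A# B#.
Degree 6 is A#.

A#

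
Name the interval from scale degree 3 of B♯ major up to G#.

diminished fourth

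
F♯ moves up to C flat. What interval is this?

The letter names run F→C, a span of 4 letter steps, so the interval is some kind of fifth.
F# to Cb is 5 semitones. A perfect fifth is 7, so 5 makes it doubly diminished.

doubly diminished fifth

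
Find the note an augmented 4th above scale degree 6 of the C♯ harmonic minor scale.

D#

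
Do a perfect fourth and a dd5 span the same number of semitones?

Yes

A perfect fourth spans 5 semitones; a doubly diminished fifth spans 5.
They are enharmonically equivalent.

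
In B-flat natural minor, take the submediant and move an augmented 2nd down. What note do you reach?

Fbb

The submediant of Bb natural minor is Gb.
An augmented second (3 semitones) below Gb lands on the letter F, giving Fbb.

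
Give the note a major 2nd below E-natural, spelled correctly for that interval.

D

A second below E lands on the letter D.
A major second spans 2 semitones, so E moves to pitch class 2. On the letter D that is D.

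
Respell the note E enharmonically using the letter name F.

E is pitch class 4. The letter F alone is pitch class 5.
To reach pitch class 4 from F requires an offset of -1 semitone, i.e. flat: Fb.

Fb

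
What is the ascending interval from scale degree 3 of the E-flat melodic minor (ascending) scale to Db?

Scale degree 3 of Eb melodic minor (ascending) is Gb.
Gb up to Db: letters G→D make it a fifth; 7 semitones makes it perfect.

perfect fifth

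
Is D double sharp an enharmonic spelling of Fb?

Yes

D## is pitch class 4; Fb is pitch class 4.
All spellings map to pitch class 4, so they are enharmonically equivalent.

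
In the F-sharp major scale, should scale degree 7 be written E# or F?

E#

Each scale degree takes a distinct letter name. Degree 7 of a scale on F must use the letter E.
E# and F are enharmonically the same pitch, but only E# uses the letter E, so it is the correct spelling here.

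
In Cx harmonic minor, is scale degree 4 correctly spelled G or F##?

Each scale degree takes a distinct letter name. Degree 4 of a scale on C must use the letter F.
F## and G are enharmonically the same pitch, but only F## uses the letter F, so it is the correct spelling here.

F##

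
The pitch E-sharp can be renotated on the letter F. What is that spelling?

F

E# is pitch class 5. The letter F alone is pitch class 5.
Pitch class 5 on F needs no accidental: F.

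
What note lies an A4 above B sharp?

E##

A fourth above B lands on the letter E.
An augmented fourth spans 6 semitones, so B# moves to pitch class 6. On the letter E that is E##.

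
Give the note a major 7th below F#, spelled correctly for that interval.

G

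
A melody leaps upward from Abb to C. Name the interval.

augmented third

The letter names run A→C, a span of 2 letter steps, so the interval is some kind of third.
Abb to C is 5 semitones. A major third is 4, so 5 makes it augmented.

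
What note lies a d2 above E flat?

E up a major second is F#, so the target letter is F.
From Eb, a diminished second is 0 semitones up: Fbb.

Fbb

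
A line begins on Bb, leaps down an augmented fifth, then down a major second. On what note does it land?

Dbb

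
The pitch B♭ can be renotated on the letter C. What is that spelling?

Cbb

Plain C sits 2 semitones above Bb, so on the letter C the same pitch needs a double flat: Cbb.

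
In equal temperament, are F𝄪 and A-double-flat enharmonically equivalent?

F## is pitch class 7; Abb is pitch class 7.
All spellings map to pitch class 7, so they are enharmonically equivalent.

Yes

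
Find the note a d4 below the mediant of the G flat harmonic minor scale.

F

The mediant of Gb harmonic minor is Bbb.
A diminished fourth (4 semitones) below Bbb lands on the letter F, giving F.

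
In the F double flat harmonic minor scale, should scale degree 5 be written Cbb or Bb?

Cbb

Each scale degree takes a distinct letter name. Degree 5 of a scale on F must use the letter C.
Cbb and Bb are enharmonically the same pitch, but only Cbb uses the letter C, so it is the correct spelling here.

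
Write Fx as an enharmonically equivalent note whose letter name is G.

G

Plain G sits at the same pitch as F##, so on the letter G the same pitch needs a natural: G.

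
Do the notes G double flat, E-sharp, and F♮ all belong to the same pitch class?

Gbb = pitch class 5 and E# = pitch class 5 and F = pitch class 5 — the same pitch class, so they are enharmonic equivalents.

Yes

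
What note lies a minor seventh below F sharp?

G#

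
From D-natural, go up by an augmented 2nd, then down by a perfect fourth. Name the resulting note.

An augmented second up from D is E# (letter E, 3 semitones up).
A perfect fourth down from E# is B# (letter B, 5 semitones down).

B#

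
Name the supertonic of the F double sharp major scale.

Degree 2 takes the letter 1 step above F, which is G.
In major, degree 2 sits 2 semitones above the tonic. F## + 2 semitones is pitch class 9, spelled on G as G##.

G##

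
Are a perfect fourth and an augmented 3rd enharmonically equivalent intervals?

A perfect fourth spans 5 semitones; an augmented third spans 5.
They are enharmonically equivalent.

Yes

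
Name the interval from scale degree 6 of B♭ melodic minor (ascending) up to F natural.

minor seventh

Scale degree 6 of Bb melodic minor (ascending) is G.
G up to F: letters G→F make it a seventh; 10 semitones makes it minor.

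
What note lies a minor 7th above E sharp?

D#

A seventh above E lands on the letter D.
A minor seventh spans 10 semitones, so E# moves to pitch class 3. On the letter D that is D#.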